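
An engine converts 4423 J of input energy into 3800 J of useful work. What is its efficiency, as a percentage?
η = W_out/W_in = 3800/4423 = 85.91%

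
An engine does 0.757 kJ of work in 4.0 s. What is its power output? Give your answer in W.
Convert to SI: W = 757.0 J, t = 4.0 s
P = W/t = 757.0/4.0 = 189.3 W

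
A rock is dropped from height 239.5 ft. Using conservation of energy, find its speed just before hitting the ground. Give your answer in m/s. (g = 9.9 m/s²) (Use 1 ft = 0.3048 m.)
Convert to SI: h = 72.9996 m
mgh = ½mv² ⇒ v = √(2gh) = √(2·9.9·72.9996) = 38.02 m/s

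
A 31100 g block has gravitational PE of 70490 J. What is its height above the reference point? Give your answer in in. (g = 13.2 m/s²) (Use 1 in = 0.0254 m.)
Convert to SI: m = 31.1 kg, PE = 70490.0 J
h = PE/(mg) = 70490.0/(31.1·13.2) = 171.709 m = 6760 in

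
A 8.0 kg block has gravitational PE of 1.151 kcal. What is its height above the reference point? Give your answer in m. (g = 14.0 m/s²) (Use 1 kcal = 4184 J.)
Convert to SI: m = 8.0 kg, PE = 4815.78 J
h = PE/(mg) = 4815.78/(8.0·14.0) = 43.0 m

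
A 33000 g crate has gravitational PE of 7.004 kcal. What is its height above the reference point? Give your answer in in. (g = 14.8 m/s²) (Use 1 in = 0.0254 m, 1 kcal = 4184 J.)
Convert to SI: m = 33.0 kg, PE = 29304.7 J
h = PE/(mg) = 29304.7/(33.0·14.8) = 60.0015 m = 2362 in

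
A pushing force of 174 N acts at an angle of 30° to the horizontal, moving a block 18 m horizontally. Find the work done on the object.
W = F·d·cosθ = (174)(18)cos(30°) = 2712 J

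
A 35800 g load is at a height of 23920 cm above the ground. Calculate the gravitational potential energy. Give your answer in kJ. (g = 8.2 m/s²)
Convert to SI: m = 35.8 kg, h = 239.2 m
PE = mgh = (35.8)(8.2)(239.2) = 70219.6 J = 70.22 kJ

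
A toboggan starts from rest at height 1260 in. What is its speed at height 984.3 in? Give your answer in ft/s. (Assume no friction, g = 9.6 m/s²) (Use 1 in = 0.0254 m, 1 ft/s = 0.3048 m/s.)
Convert to SI: h₁−h₂ = 7.00278 m
mgh₁ = mgh₂ + ½mv² ⇒ v = √(2g(h₁−h₂)) = √(2·9.6·7.00278) = 11.5954 m/s = 38.04 ft/s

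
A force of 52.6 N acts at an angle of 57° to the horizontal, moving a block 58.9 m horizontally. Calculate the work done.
W = F·d·cosθ = (52.6)(58.9)cos(57°) = 1687 J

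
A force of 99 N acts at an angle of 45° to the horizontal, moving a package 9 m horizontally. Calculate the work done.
W = F·d·cosθ = (99)(9)cos(45°) = 630.0 J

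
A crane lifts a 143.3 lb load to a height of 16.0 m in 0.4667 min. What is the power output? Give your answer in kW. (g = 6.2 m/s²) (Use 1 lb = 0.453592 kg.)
Convert to SI: m = 64.9997 kg, h = 16.0 m, t = 28.002 s
P = mgh/t = (64.9997)(6.2)(16.0)/28.002 = 230.268 W = 0.2303 kW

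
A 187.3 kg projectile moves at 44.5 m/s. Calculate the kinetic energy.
KE = ½mv² = ½(187.3)(44.5)² = 185500 J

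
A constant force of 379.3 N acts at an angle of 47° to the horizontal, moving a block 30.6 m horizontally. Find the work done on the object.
W = F·d·cosθ = (379.3)(30.6)cos(47°) = 7916 J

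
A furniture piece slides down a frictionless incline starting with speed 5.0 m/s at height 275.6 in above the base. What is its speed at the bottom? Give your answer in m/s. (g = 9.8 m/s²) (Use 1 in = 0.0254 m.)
Convert to SI: v₀ = 5.0 m/s, h = 7.00024 m
½mv₀² + mgh = ½mv² ⇒ v = √(v₀² + 2gh) = √(5.0² + 2·9.8·7.00024) = 12.74 m/s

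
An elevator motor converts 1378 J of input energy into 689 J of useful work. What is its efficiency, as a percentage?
η = W_out/W_in = 689/1378 = 50.0%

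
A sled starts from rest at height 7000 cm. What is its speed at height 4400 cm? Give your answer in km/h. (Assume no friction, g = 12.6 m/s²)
Convert to SI: h₁−h₂ = 26.0 m
mgh₁ = mgh₂ + ½mv² ⇒ v = √(2g(h₁−h₂)) = √(2·12.6·26.0) = 25.5969 m/s = 92.15 km/h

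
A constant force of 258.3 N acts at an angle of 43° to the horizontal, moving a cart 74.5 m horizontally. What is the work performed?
W = F·d·cosθ = (258.3)(74.5)cos(43°) = 14070 J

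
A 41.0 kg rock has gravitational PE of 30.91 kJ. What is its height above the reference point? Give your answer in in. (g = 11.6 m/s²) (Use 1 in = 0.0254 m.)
Convert to SI: m = 41.0 kg, PE = 30910.0 J
h = PE/(mg) = 30910.0/(41.0·11.6) = 64.9916 m = 2559 in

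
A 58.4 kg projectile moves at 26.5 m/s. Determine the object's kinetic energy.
KE = ½mv² = ½(58.4)(26.5)² = 20510 J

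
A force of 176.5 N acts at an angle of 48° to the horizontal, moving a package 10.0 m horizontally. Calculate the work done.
W = F·d·cosθ = (176.5)(10.0)cos(48°) = 1181 J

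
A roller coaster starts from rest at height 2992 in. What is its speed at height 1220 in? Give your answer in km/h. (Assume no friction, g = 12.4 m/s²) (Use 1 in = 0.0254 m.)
Convert to SI: h₁−h₂ = 45.0088 m
mgh₁ = mgh₂ + ½mv² ⇒ v = √(2g(h₁−h₂)) = √(2·12.4·45.0088) = 33.4099 m/s = 120.3 km/h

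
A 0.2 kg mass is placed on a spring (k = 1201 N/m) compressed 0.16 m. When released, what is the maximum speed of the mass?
½kx² = ½mv² ⇒ v = x√(k/m) = (0.16)√(1201/0.2) = 12.4 m/s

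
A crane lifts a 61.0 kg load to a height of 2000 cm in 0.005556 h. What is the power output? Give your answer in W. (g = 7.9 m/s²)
Convert to SI: m = 61.0 kg, h = 20.0 m, t = 20.0016 s
P = mgh/t = (61.0)(7.9)(20.0)/20.0016 = 481.9 W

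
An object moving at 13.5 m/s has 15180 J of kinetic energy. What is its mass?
m = 2·KE/v² = 2·15180/(13.5)² = 166.6 kg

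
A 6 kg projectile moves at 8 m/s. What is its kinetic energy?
KE = ½mv² = ½(6)(8)² = 192.0 J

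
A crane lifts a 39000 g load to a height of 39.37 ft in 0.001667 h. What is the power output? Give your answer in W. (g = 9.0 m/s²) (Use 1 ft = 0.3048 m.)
Convert to SI: m = 39.0 kg, h = 12.0 m, t = 6.0012 s
P = mgh/t = (39.0)(9.0)(12.0)/6.0012 = 701.9 W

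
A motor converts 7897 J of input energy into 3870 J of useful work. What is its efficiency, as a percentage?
η = W_out/W_in = 3870/7897 = 49.01%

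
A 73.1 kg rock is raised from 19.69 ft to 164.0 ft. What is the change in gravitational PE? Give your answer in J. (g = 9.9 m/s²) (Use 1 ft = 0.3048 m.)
Convert to SI: m = 73.1 kg, Δh = 43.9857 m
ΔPE = mgΔh = (73.1)(9.9)(43.9857) = 31830 J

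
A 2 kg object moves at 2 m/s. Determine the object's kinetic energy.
KE = ½mv² = ½(2)(2)² = 4.0 J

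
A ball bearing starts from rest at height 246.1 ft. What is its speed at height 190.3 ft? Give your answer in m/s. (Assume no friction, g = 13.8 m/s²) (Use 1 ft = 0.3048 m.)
Convert to SI: h₁−h₂ = 17.0078 m
mgh₁ = mgh₂ + ½mv² ⇒ v = √(2g(h₁−h₂)) = √(2·13.8·17.0078) = 21.67 m/s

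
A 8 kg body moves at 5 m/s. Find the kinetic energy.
KE = ½mv² = ½(8)(5)² = 100.0 J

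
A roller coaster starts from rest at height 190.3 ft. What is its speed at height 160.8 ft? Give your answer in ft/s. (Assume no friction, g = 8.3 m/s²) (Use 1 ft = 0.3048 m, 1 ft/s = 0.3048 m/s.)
Convert to SI: h₁−h₂ = 8.9916 m
mgh₁ = mgh₂ + ½mv² ⇒ v = √(2g(h₁−h₂)) = √(2·8.3·8.9916) = 12.2172 m/s = 40.08 ft/s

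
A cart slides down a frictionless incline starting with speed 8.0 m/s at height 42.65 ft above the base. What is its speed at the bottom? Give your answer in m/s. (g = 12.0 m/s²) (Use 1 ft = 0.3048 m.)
Convert to SI: v₀ = 8.0 m/s, h = 12.9997 m
½mv₀² + mgh = ½mv² ⇒ v = √(v₀² + 2gh) = √(8.0² + 2·12.0·12.9997) = 19.39 m/s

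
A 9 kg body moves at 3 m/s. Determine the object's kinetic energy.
KE = ½mv² = ½(9)(3)² = 40.5 J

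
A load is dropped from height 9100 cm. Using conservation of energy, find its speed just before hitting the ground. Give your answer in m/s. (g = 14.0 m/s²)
Convert to SI: h = 91.0 m
mgh = ½mv² ⇒ v = √(2gh) = √(2·14.0·91.0) = 50.48 m/s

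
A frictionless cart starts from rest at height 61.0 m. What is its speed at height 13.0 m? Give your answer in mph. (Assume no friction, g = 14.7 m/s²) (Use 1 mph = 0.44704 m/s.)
mgh₁ = mgh₂ + ½mv² ⇒ v = √(2g(h₁−h₂)) = √(2·14.7·48.0) = 37.5659 m/s = 84.03 mph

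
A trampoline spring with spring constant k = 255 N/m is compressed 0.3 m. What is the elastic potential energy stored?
PE = ½kx² = ½(255)(0.3)² = 11.48 J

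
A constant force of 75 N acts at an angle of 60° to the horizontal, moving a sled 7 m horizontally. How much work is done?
W = F·d·cosθ = (75)(7)cos(60°) = 262.5 J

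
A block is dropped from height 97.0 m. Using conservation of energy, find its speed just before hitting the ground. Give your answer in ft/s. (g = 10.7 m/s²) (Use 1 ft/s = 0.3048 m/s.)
mgh = ½mv² ⇒ v = √(2gh) = √(2·10.7·97.0) = 45.5609 m/s = 149.5 ft/s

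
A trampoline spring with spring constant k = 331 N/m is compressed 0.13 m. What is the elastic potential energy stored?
PE = ½kx² = ½(331)(0.13)² = 2.797 J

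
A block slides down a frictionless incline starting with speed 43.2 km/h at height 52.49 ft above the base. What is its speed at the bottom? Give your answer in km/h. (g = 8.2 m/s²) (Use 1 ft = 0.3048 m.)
Convert to SI: v₀ = 12.0 m/s, h = 15.999 m
½mv₀² + mgh = ½mv² ⇒ v = √(v₀² + 2gh) = √(12.0² + 2·8.2·15.999) = 20.1589 m/s = 72.57 km/h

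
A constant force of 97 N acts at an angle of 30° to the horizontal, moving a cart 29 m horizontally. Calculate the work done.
W = F·d·cosθ = (97)(29)cos(30°) = 2436 J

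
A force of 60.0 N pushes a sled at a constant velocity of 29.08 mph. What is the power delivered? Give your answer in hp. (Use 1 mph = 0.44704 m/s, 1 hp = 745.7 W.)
Convert to SI: F = 60.0 N, v = 12.9999 m/s
P = Fv = (60.0)(12.9999) = 779.995 W = 1.046 hp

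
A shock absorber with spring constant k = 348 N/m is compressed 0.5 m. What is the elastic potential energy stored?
PE = ½kx² = ½(348)(0.5)² = 43.5 J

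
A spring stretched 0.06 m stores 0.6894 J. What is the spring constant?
k = 2·PE/x² = 2·0.6894/(0.06)² = 383.0 N/m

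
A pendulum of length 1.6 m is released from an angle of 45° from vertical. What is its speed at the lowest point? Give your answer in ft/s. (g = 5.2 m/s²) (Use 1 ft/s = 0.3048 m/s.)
h = L(1 − cosθ) = 1.6(1 − cos45°) = 0.468629 m
v = √(2gh) = √(2·5.2·0.468629) = 2.20766 m/s = 7.243 ft/s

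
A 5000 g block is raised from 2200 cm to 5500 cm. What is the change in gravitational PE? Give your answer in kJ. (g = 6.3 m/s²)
Convert to SI: m = 5.0 kg, Δh = 33.0 m
ΔPE = mgΔh = (5.0)(6.3)(33.0) = 1039.5 J = 1.04 kJ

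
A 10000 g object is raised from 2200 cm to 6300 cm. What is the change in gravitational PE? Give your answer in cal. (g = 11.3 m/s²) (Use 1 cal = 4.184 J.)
Convert to SI: m = 10.0 kg, Δh = 41.0 m
ΔPE = mgΔh = (10.0)(11.3)(41.0) = 4633.0 J = 1107 cal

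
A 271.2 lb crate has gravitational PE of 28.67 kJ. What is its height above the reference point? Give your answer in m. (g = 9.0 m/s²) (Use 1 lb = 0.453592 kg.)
Convert to SI: m = 123.014 kg, PE = 28670.0 J
h = PE/(mg) = 28670.0/(123.014·9.0) = 25.9 m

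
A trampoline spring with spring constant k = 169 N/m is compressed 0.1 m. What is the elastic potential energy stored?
PE = ½kx² = ½(169)(0.1)² = 0.845 J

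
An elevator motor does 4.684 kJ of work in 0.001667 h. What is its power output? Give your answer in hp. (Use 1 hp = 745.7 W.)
Convert to SI: W = 4684.0 J, t = 6.0012 s
P = W/t = 4684.0/6.0012 = 780.511 W = 1.047 hp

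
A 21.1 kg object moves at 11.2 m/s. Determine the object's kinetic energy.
KE = ½mv² = ½(21.1)(11.2)² = 1323 J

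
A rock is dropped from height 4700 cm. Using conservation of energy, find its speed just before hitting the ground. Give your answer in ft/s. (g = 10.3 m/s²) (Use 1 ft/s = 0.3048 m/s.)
Convert to SI: h = 47.0 m
mgh = ½mv² ⇒ v = √(2gh) = √(2·10.3·47.0) = 31.1159 m/s = 102.1 ft/s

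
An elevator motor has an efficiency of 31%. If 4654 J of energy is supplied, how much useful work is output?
W_out = η·W_in = 0.31·4654 = 1442.74 J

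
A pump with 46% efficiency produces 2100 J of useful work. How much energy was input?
W_in = W_out/η = 2100/0.46 = 4565 J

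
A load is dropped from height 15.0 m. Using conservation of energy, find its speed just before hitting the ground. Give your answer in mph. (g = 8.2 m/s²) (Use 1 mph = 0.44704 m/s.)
mgh = ½mv² ⇒ v = √(2gh) = √(2·8.2·15.0) = 15.68439 m/s = 35.08 mph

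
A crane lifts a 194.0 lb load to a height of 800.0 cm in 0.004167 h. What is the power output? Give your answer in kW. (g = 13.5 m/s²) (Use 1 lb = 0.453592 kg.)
Convert to SI: m = 87.9968 kg, h = 8.0 m, t = 15.0012 s
P = mgh/t = (87.9968)(13.5)(8.0)/15.0012 = 633.527 W = 0.6335 kW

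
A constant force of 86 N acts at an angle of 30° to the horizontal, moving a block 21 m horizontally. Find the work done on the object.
W = F·d·cosθ = (86)(21)cos(30°) = 1564 J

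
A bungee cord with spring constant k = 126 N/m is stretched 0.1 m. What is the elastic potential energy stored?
PE = ½kx² = ½(126)(0.1)² = 0.63 J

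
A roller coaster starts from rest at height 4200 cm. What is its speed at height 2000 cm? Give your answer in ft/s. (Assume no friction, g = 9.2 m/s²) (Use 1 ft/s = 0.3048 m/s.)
Convert to SI: h₁−h₂ = 22.0 m
mgh₁ = mgh₂ + ½mv² ⇒ v = √(2g(h₁−h₂)) = √(2·9.2·22.0) = 20.1196 m/s = 66.01 ft/s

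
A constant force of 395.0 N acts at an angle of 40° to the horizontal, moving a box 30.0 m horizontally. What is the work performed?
W = F·d·cosθ = (395.0)(30.0)cos(40°) = 9078 J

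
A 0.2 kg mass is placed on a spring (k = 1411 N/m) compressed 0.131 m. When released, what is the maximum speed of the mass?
½kx² = ½mv² ⇒ v = x√(k/m) = (0.131)√(1411/0.2) = 11.0 m/s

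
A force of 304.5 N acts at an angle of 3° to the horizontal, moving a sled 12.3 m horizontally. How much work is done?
W = F·d·cosθ = (304.5)(12.3)cos(3°) = 3740 J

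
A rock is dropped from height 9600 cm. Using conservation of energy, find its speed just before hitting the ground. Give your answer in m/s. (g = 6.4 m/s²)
Convert to SI: h = 96.0 m
mgh = ½mv² ⇒ v = √(2gh) = √(2·6.4·96.0) = 35.05 m/s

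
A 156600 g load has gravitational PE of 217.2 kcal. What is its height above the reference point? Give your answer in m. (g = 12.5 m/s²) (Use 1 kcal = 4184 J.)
Convert to SI: m = 156.6 kg, PE = 908765 J
h = PE/(mg) = 908765/(156.6·12.5) = 464.2 m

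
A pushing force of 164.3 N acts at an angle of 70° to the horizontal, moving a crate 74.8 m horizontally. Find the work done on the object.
W = F·d·cosθ = (164.3)(74.8)cos(70°) = 4203 J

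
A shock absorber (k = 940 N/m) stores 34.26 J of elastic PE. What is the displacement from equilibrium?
x = √(2·PE/k) = √(2·34.26/940) = 0.27 m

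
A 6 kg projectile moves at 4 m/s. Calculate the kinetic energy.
KE = ½mv² = ½(6)(4)² = 48.0 J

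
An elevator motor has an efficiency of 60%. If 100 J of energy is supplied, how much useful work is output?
W_out = η·W_in = 0.6·100 = 60.0 J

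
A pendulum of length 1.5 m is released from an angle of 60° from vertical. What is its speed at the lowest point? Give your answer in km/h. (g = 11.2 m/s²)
h = L(1 − cosθ) = 1.5(1 − cos60°) = 0.75 m
v = √(2gh) = √(2·11.2·0.75) = 4.09878 m/s = 14.76 km/h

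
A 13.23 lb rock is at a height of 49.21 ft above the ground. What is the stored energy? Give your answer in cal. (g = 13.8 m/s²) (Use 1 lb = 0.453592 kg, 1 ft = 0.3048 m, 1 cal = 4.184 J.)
Convert to SI: m = 6.00102 kg, h = 14.9992 m
PE = mgh = (6.00102)(13.8)(14.9992) = 1242.15 J = 296.9 cal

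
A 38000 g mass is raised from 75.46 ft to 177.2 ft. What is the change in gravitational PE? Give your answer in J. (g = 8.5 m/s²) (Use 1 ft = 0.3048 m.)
Convert to SI: m = 38.0 kg, Δh = 31.0104 m
ΔPE = mgΔh = (38.0)(8.5)(31.0104) = 10020 J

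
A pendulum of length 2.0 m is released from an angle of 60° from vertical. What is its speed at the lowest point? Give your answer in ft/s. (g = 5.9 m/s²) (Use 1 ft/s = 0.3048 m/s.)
h = L(1 − cosθ) = 2.0(1 − cos60°) = 1.0 m
v = √(2gh) = √(2·5.9·1.0) = 3.43511 m/s = 11.27 ft/s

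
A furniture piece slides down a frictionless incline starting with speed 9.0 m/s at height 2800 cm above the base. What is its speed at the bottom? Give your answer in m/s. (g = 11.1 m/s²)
Convert to SI: v₀ = 9.0 m/s, h = 28.0 m
½mv₀² + mgh = ½mv² ⇒ v = √(v₀² + 2gh) = √(9.0² + 2·11.1·28.0) = 26.51 m/s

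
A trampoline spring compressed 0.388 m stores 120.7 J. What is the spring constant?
k = 2·PE/x² = 2·120.7/(0.388)² = 1604 N/m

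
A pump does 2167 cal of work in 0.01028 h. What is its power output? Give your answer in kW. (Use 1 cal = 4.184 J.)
Convert to SI: W = 9066.73 J, t = 37.008 s
P = W/t = 9066.73/37.008 = 244.994 W = 0.245 kW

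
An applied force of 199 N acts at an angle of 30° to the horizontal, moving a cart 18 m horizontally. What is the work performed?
W = F·d·cosθ = (199)(18)cos(30°) = 3102 J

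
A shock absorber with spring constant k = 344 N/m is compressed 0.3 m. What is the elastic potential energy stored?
PE = ½kx² = ½(344)(0.3)² = 15.48 J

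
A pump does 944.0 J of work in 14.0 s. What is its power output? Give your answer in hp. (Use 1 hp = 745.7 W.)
P = W/t = 944.0/14.0 = 67.4286 W = 0.09042 hp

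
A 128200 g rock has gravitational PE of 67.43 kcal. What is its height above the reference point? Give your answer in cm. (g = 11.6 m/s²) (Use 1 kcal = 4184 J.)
Convert to SI: m = 128.2 kg, PE = 282127 J
h = PE/(mg) = 282127/(128.2·11.6) = 189.714 m = 18970 cm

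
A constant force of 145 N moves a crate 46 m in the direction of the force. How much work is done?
W = F·d = (145)(46) = 6670 J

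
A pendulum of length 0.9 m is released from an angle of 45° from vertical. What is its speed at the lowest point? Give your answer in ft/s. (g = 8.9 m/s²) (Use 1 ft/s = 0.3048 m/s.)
h = L(1 − cosθ) = 0.9(1 − cos45°) = 0.263604 m
v = √(2gh) = √(2·8.9·0.263604) = 2.16614 m/s = 7.107 ft/s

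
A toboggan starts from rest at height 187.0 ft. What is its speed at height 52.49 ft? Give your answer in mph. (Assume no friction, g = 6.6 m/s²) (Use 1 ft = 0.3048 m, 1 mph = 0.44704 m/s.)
Convert to SI: h₁−h₂ = 40.9986 m
mgh₁ = mgh₂ + ½mv² ⇒ v = √(2g(h₁−h₂)) = √(2·6.6·40.9986) = 23.2633 m/s = 52.04 mph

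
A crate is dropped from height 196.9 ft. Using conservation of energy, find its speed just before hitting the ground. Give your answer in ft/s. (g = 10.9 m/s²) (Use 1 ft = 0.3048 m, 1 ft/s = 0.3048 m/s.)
Convert to SI: h = 60.0151 m
mgh = ½mv² ⇒ v = √(2gh) = √(2·10.9·60.0151) = 36.1708 m/s = 118.7 ft/s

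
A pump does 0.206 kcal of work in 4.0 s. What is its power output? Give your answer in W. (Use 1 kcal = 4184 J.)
Convert to SI: W = 861.904 J, t = 4.0 s
P = W/t = 861.904/4.0 = 215.5 W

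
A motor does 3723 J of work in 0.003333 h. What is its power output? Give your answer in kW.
Convert to SI: W = 3723.0 J, t = 11.9988 s
P = W/t = 3723.0/11.9988 = 310.281 W = 0.3103 kW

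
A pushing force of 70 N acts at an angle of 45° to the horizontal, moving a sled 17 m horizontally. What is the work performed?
W = F·d·cosθ = (70)(17)cos(45°) = 841.5 J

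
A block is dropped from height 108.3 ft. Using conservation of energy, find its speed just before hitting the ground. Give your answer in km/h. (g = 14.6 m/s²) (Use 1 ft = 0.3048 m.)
Convert to SI: h = 33.0098 m
mgh = ½mv² ⇒ v = √(2gh) = √(2·14.6·33.0098) = 31.0465 m/s = 111.8 km/h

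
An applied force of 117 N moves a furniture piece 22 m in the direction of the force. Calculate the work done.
W = F·d = (117)(22) = 2574 J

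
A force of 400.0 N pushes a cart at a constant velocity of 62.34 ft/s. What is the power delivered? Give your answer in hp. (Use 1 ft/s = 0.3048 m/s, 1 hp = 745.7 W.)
Convert to SI: F = 400.0 N, v = 19.0012 m/s
P = Fv = (400.0)(19.0012) = 7600.49 W = 10.19 hp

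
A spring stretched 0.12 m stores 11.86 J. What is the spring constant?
k = 2·PE/x² = 2·11.86/(0.12)² = 1647 N/m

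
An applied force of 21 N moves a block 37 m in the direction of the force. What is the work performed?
W = F·d = (21)(37) = 777.0 J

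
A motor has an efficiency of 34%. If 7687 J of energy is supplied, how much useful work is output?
W_out = η·W_in = 0.34·7687 = 2613.58 J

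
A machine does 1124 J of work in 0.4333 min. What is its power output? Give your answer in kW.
Convert to SI: W = 1124.0 J, t = 25.998 s
P = W/t = 1124.0/25.998 = 43.2341 W = 0.04323 kW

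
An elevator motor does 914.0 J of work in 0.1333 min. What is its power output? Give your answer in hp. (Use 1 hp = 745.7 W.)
Convert to SI: W = 914.0 J, t = 7.998 s
P = W/t = 914.0/7.998 = 114.279 W = 0.1533 hp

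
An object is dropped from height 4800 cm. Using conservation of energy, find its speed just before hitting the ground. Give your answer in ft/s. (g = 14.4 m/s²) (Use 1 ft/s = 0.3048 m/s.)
Convert to SI: h = 48.0 m
mgh = ½mv² ⇒ v = √(2gh) = √(2·14.4·48.0) = 37.1806 m/s = 122.0 ft/s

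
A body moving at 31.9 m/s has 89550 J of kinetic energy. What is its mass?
m = 2·KE/v² = 2·89550/(31.9)² = 176.0 kg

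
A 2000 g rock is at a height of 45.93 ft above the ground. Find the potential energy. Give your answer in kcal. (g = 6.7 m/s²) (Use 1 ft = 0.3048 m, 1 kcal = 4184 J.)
Convert to SI: m = 2.0 kg, h = 13.9995 m
PE = mgh = (2.0)(6.7)(13.9995) = 187.593 J = 0.04484 kcal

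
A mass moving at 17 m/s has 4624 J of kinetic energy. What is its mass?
m = 2·KE/v² = 2·4624/(17)² = 32.0 kg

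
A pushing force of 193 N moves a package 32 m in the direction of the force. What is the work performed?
W = F·d = (193)(32) = 6176 J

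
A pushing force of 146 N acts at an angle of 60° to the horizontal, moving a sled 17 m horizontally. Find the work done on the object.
W = F·d·cosθ = (146)(17)cos(60°) = 1241 J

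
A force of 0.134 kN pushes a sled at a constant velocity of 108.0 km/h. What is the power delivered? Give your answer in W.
Convert to SI: F = 134.0 N, v = 30.0 m/s
P = Fv = (134.0)(30.0) = 4020 W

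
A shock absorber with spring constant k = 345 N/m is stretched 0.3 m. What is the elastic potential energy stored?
PE = ½kx² = ½(345)(0.3)² = 15.53 J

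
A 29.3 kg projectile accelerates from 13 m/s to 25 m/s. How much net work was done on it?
W = ΔKE = ½m(v₂² − v₁²) = ½(29.3)(25² − 13²) = 6680.4 J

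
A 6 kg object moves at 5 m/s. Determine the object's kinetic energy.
KE = ½mv² = ½(6)(5)² = 75.0 J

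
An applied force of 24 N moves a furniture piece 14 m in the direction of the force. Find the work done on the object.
W = F·d = (24)(14) = 336.0 J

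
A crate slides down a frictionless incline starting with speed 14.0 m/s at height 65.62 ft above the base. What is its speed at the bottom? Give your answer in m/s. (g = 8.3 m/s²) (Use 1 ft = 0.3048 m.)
Convert to SI: v₀ = 14.0 m/s, h = 20.001 m
½mv₀² + mgh = ½mv² ⇒ v = √(v₀² + 2gh) = √(14.0² + 2·8.3·20.001) = 22.98 m/s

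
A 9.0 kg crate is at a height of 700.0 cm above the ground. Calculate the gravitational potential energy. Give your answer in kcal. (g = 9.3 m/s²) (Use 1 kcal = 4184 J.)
Convert to SI: m = 9.0 kg, h = 7.0 m
PE = mgh = (9.0)(9.3)(7.0) = 585.9 J = 0.14 kcal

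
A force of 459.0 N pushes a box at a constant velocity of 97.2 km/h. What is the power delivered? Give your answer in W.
Convert to SI: F = 459.0 N, v = 27.0 m/s
P = Fv = (459.0)(27.0) = 12390 W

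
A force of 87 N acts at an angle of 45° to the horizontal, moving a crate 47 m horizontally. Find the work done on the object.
W = F·d·cosθ = (87)(47)cos(45°) = 2891 J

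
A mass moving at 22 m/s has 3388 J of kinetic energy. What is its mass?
m = 2·KE/v² = 2·3388/(22)² = 14.0 kg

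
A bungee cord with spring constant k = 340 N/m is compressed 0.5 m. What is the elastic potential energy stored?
PE = ½kx² = ½(340)(0.5)² = 42.5 J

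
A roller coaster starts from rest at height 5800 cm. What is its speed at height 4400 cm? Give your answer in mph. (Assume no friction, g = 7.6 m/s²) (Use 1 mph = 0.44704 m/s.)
Convert to SI: h₁−h₂ = 14.0 m
mgh₁ = mgh₂ + ½mv² ⇒ v = √(2g(h₁−h₂)) = √(2·7.6·14.0) = 14.5877 m/s = 32.63 mph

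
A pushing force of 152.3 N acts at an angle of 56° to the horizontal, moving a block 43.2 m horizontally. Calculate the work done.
W = F·d·cosθ = (152.3)(43.2)cos(56°) = 3679 J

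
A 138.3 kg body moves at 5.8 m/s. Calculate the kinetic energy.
KE = ½mv² = ½(138.3)(5.8)² = 2326 J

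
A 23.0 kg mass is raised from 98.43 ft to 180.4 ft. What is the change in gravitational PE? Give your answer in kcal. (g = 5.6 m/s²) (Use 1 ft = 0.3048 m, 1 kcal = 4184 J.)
Convert to SI: m = 23.0 kg, Δh = 24.9845 m
ΔPE = mgΔh = (23.0)(5.6)(24.9845) = 3218.0 J = 0.7691 kcal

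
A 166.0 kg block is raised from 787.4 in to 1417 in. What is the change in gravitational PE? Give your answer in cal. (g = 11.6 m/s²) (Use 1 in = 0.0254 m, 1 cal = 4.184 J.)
Convert to SI: m = 166.0 kg, Δh = 15.9918 m
ΔPE = mgΔh = (166.0)(11.6)(15.9918) = 30793.9 J = 7360 cal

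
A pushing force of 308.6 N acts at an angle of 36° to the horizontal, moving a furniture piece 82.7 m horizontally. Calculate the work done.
W = F·d·cosθ = (308.6)(82.7)cos(36°) = 20650 J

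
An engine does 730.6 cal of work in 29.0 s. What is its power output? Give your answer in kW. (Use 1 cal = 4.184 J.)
Convert to SI: W = 3056.83 J, t = 29.0 s
P = W/t = 3056.83/29.0 = 105.408 W = 0.1054 kW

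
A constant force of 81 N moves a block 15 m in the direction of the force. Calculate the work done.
W = F·d = (81)(15) = 1215 J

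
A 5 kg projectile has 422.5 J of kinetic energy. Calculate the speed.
v = √(2·KE/m) = √(2·422.5/5) = 13.0 m/s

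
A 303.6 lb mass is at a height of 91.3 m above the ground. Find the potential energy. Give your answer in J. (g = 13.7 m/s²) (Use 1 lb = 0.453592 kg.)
Convert to SI: m = 137.711 kg, h = 91.3 m
PE = mgh = (137.711)(13.7)(91.3) = 172200 J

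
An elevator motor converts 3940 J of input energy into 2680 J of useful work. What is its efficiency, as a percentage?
η = W_out/W_in = 2680/3940 = 68.02%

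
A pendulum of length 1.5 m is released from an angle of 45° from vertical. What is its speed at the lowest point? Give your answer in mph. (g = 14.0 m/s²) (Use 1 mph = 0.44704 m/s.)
h = L(1 − cosθ) = 1.5(1 − cos45°) = 0.43934 m
v = √(2gh) = √(2·14.0·0.43934) = 3.50735 m/s = 7.846 mph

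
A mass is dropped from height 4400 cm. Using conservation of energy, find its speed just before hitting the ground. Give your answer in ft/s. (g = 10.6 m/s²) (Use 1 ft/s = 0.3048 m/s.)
Convert to SI: h = 44.0 m
mgh = ½mv² ⇒ v = √(2gh) = √(2·10.6·44.0) = 30.5418 m/s = 100.2 ft/s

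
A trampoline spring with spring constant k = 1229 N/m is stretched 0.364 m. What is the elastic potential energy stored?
PE = ½kx² = ½(1229)(0.364)² = 81.42 J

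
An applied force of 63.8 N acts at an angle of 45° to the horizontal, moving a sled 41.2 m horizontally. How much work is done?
W = F·d·cosθ = (63.8)(41.2)cos(45°) = 1859 J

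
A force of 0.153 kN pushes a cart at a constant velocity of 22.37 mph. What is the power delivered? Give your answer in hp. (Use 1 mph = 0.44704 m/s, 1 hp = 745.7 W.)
Convert to SI: F = 153.0 N, v = 10.0003 m/s
P = Fv = (153.0)(10.0003) = 1530.04 W = 2.052 hp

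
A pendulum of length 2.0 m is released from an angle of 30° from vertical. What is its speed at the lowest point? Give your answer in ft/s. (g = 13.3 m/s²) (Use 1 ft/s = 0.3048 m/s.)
h = L(1 − cosθ) = 2.0(1 − cos30°) = 0.267949 m
v = √(2gh) = √(2·13.3·0.267949) = 2.66973 m/s = 8.759 ft/s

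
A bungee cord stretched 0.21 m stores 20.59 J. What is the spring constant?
k = 2·PE/x² = 2·20.59/(0.21)² = 933.8 N/m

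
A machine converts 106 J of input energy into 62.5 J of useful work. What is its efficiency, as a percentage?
η = W_out/W_in = 62.5/106 = 58.96%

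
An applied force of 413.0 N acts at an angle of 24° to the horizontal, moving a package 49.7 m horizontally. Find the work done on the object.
W = F·d·cosθ = (413.0)(49.7)cos(24°) = 18750 J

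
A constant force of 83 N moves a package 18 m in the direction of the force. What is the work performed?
W = F·d = (83)(18) = 1494 J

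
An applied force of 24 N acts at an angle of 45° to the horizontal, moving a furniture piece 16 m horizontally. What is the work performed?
W = F·d·cosθ = (24)(16)cos(45°) = 271.5 J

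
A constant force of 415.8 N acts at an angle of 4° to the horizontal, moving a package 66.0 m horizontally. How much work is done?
W = F·d·cosθ = (415.8)(66.0)cos(4°) = 27380 J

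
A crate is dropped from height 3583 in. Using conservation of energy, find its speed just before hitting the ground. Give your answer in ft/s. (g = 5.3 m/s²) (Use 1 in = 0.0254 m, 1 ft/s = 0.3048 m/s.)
Convert to SI: h = 91.0082 m
mgh = ½mv² ⇒ v = √(2gh) = √(2·5.3·91.0082) = 31.0594 m/s = 101.9 ft/s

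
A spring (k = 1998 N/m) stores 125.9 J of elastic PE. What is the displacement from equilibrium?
x = √(2·PE/k) = √(2·125.9/1998) = 0.355 m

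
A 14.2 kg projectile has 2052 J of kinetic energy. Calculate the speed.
v = √(2·KE/m) = √(2·2052/14.2) = 17.0 m/s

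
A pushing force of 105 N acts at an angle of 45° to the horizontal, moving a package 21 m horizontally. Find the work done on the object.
W = F·d·cosθ = (105)(21)cos(45°) = 1559 J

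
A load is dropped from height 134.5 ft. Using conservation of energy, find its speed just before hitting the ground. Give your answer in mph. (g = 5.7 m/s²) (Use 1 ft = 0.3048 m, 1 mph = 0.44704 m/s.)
Convert to SI: h = 40.9956 m
mgh = ½mv² ⇒ v = √(2gh) = √(2·5.7·40.9956) = 21.6183 m/s = 48.36 mph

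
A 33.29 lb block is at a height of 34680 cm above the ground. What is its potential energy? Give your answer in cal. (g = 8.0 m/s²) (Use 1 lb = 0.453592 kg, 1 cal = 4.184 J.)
Convert to SI: m = 15.1001 kg, h = 346.8 m
PE = mgh = (15.1001)(8.0)(346.8) = 41893.7 J = 10010 cal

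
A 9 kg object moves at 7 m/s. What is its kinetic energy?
KE = ½mv² = ½(9)(7)² = 220.5 J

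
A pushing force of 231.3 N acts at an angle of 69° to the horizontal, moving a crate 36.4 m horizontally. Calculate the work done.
W = F·d·cosθ = (231.3)(36.4)cos(69°) = 3017 J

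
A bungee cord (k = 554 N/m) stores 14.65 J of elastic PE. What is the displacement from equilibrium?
x = √(2·PE/k) = √(2·14.65/554) = 0.23 m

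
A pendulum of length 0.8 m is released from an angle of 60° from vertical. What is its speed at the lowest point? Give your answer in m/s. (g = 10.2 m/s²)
h = L(1 − cosθ) = 0.8(1 − cos60°) = 0.4 m
v = √(2gh) = √(2·10.2·0.4) = 2.857 m/s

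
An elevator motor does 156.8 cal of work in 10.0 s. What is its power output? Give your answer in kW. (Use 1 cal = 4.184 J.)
Convert to SI: W = 656.051 J, t = 10.0 s
P = W/t = 656.051/10.0 = 65.6051 W = 0.06561 kW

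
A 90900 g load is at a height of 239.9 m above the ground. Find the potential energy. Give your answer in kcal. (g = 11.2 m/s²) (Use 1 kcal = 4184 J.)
Convert to SI: m = 90.9 kg, h = 239.9 m
PE = mgh = (90.9)(11.2)(239.9) = 244237 J = 58.37 kcal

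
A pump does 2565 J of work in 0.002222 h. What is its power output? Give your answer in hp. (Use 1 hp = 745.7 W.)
Convert to SI: W = 2565.0 J, t = 7.9992 s
P = W/t = 2565.0/7.9992 = 320.657 W = 0.43 hp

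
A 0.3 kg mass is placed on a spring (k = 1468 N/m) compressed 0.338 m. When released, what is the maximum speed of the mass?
½kx² = ½mv² ⇒ v = x√(k/m) = (0.338)√(1468/0.3) = 23.64 m/s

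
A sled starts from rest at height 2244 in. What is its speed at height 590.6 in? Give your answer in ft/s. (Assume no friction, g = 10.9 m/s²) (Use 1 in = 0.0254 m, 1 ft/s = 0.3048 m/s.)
Convert to SI: h₁−h₂ = 41.9964 m
mgh₁ = mgh₂ + ½mv² ⇒ v = √(2g(h₁−h₂)) = √(2·10.9·41.9964) = 30.2576 m/s = 99.27 ft/s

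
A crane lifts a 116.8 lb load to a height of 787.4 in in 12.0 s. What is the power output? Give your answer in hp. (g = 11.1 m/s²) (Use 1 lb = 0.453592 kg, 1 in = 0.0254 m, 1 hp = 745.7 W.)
Convert to SI: m = 52.9795 kg, h = 20.0 m, t = 12.0 s
P = mgh/t = (52.9795)(11.1)(20.0)/12.0 = 980.12 W = 1.314 hp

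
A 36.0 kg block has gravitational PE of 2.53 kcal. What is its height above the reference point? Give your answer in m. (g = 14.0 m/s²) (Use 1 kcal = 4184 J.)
Convert to SI: m = 36.0 kg, PE = 10585.5 J
h = PE/(mg) = 10585.5/(36.0·14.0) = 21.0 m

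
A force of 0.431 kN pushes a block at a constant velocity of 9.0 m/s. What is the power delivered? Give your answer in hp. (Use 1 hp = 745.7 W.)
Convert to SI: F = 431.0 N, v = 9.0 m/s
P = Fv = (431.0)(9.0) = 3879.0 W = 5.202 hp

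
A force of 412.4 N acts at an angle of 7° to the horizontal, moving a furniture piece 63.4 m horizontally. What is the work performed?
W = F·d·cosθ = (412.4)(63.4)cos(7°) = 25950 J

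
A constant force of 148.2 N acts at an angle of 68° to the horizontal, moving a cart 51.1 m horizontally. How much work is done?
W = F·d·cosθ = (148.2)(51.1)cos(68°) = 2837 J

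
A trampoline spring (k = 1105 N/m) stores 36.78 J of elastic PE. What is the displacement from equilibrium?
x = √(2·PE/k) = √(2·36.78/1105) = 0.258 m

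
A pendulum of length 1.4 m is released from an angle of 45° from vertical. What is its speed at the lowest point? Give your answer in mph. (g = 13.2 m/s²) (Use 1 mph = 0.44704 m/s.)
h = L(1 − cosθ) = 1.4(1 − cos45°) = 0.410051 m
v = √(2gh) = √(2·13.2·0.410051) = 3.29019 m/s = 7.36 mph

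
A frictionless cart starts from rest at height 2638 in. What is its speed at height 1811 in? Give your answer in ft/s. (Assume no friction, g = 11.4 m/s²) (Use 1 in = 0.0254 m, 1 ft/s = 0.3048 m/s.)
Convert to SI: h₁−h₂ = 21.0058 m
mgh₁ = mgh₂ + ½mv² ⇒ v = √(2g(h₁−h₂)) = √(2·11.4·21.0058) = 21.8845 m/s = 71.8 ft/s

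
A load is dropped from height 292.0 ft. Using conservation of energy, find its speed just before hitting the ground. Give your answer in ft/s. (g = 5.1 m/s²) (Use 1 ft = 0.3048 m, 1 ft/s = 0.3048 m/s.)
Convert to SI: h = 89.0016 m
mgh = ½mv² ⇒ v = √(2gh) = √(2·5.1·89.0016) = 30.13 m/s = 98.85 ft/s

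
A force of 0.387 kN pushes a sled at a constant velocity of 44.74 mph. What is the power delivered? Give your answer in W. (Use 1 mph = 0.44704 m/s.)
Convert to SI: F = 387.0 N, v = 20.0006 m/s
P = Fv = (387.0)(20.0006) = 7740 W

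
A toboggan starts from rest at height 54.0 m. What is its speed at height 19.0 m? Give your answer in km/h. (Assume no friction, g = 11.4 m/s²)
mgh₁ = mgh₂ + ½mv² ⇒ v = √(2g(h₁−h₂)) = √(2·11.4·35.0) = 28.2489 m/s = 101.7 km/h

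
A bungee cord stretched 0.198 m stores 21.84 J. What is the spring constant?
k = 2·PE/x² = 2·21.84/(0.198)² = 1114 N/m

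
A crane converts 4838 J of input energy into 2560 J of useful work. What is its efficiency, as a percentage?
η = W_out/W_in = 2560/4838 = 52.91%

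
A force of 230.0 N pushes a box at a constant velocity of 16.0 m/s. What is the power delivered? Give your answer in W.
P = Fv = (230.0)(16.0) = 3680 W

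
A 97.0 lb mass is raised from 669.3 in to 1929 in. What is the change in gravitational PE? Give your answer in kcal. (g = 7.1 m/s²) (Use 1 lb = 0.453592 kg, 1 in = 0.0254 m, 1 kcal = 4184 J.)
Convert to SI: m = 43.9984 kg, Δh = 31.9964 m
ΔPE = mgΔh = (43.9984)(7.1)(31.9964) = 9995.31 J = 2.389 kcal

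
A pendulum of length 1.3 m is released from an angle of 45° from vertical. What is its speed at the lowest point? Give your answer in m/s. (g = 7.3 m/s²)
h = L(1 − cosθ) = 1.3(1 − cos45°) = 0.380761 m
v = √(2gh) = √(2·7.3·0.380761) = 2.358 m/s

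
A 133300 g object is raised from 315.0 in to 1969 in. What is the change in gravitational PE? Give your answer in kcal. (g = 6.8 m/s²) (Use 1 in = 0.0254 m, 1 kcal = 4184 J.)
Convert to SI: m = 133.3 kg, Δh = 42.0116 m
ΔPE = mgΔh = (133.3)(6.8)(42.0116) = 38081.0 J = 9.102 kcal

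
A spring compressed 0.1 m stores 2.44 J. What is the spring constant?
k = 2·PE/x² = 2·2.44/(0.1)² = 488.0 N/m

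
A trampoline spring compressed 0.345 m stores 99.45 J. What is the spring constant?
k = 2·PE/x² = 2·99.45/(0.345)² = 1671 N/m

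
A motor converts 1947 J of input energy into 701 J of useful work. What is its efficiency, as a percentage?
η = W_out/W_in = 701/1947 = 36.0%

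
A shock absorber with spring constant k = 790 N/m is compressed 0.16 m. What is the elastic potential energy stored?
PE = ½kx² = ½(790)(0.16)² = 10.11 J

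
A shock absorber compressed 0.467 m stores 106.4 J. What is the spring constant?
k = 2·PE/x² = 2·106.4/(0.467)² = 975.7 N/m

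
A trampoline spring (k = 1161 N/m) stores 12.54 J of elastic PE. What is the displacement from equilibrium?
x = √(2·PE/k) = √(2·12.54/1161) = 0.147 m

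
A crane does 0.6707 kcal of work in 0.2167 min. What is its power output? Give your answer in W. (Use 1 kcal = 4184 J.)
Convert to SI: W = 2806.21 J, t = 13.002 s
P = W/t = 2806.21/13.002 = 215.8 W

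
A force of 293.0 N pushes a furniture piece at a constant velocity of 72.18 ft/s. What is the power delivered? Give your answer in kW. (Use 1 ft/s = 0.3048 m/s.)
Convert to SI: F = 293.0 N, v = 22.0005 m/s
P = Fv = (293.0)(22.0005) = 6446.14 W = 6.446 kW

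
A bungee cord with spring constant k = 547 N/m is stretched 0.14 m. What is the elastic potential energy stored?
PE = ½kx² = ½(547)(0.14)² = 5.361 J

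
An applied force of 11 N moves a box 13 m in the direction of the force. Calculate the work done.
W = F·d = (11)(13) = 143.0 J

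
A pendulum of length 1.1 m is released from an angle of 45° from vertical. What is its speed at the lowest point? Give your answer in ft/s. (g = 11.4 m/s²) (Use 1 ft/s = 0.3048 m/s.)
h = L(1 − cosθ) = 1.1(1 − cos45°) = 0.322183 m
v = √(2gh) = √(2·11.4·0.322183) = 2.71031 m/s = 8.892 ft/s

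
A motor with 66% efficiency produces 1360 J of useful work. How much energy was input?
W_in = W_out/η = 1360/0.66 = 2061 J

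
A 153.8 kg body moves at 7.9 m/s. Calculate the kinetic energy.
KE = ½mv² = ½(153.8)(7.9)² = 4799 J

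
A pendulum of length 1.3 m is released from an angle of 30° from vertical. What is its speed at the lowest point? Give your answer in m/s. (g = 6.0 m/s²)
h = L(1 − cosθ) = 1.3(1 − cos30°) = 0.174167 m
v = √(2gh) = √(2·6.0·0.174167) = 1.446 m/s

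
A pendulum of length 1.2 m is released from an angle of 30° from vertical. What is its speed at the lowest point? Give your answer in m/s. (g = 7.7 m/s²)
h = L(1 − cosθ) = 1.2(1 − cos30°) = 0.16077 m
v = √(2gh) = √(2·7.7·0.16077) = 1.573 m/s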